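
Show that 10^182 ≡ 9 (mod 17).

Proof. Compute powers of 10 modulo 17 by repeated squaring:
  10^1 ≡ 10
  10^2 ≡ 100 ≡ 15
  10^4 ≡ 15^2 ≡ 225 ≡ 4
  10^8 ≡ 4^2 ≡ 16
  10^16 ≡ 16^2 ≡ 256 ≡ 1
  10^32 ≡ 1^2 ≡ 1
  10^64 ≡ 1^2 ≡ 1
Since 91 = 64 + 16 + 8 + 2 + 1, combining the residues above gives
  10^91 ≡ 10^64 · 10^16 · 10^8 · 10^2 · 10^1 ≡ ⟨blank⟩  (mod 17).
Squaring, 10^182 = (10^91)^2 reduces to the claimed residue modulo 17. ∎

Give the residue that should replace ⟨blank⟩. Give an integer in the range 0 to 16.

3

Multiply the listed residues: 1 · 1 · 16 · 15 · 10 = 1 → 16 → 240 → 2400.
Reducing modulo 17: 2400 = 141·17 + 3, so 10^91 ≡ 3.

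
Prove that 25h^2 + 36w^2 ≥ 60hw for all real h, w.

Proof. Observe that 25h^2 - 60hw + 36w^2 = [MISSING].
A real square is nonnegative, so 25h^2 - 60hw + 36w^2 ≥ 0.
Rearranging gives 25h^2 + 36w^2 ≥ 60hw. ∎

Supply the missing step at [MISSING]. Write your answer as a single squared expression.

(5h - 6w)^2

25h^2 - 60hw + 36w^2 is a perfect-square trinomial: the outer terms are (5h)^2 and (6w)^2, and the cross term is -2·5h·6w.
So 25h^2 - 60hw + 36w^2 = (5h - 6w)^2 ≥ 0.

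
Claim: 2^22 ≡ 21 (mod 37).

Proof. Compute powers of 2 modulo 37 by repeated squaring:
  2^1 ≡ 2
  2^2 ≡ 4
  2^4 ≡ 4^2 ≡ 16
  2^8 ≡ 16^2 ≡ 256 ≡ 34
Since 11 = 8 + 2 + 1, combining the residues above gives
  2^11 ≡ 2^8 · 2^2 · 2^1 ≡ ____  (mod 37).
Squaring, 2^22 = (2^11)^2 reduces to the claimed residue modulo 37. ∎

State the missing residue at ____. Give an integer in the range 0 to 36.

13

Multiply the listed residues: 34 · 4 · 2 = 136 → 272.
Reducing modulo 37: 272 = 7·37 + 13, so 2^11 ≡ 13.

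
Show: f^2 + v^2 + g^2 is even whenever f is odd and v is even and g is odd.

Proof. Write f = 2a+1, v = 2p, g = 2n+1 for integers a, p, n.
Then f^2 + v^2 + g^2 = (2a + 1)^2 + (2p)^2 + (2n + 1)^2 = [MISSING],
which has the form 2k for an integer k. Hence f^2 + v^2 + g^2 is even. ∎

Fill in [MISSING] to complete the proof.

Expanding: (2a + 1)^2 + (2p)^2 + (2n + 1)^2 = 4a^2 + 4a + 4n^2 + 4n + 4p^2 + 2.
Every term is even; pulling out the factor of 2 gives 2(2a^2 + 2a + 2n^2 + 2n + 2p^2 + 1).

2(2a^2 + 2a + 2n^2 + 2n + 2p^2 + 1)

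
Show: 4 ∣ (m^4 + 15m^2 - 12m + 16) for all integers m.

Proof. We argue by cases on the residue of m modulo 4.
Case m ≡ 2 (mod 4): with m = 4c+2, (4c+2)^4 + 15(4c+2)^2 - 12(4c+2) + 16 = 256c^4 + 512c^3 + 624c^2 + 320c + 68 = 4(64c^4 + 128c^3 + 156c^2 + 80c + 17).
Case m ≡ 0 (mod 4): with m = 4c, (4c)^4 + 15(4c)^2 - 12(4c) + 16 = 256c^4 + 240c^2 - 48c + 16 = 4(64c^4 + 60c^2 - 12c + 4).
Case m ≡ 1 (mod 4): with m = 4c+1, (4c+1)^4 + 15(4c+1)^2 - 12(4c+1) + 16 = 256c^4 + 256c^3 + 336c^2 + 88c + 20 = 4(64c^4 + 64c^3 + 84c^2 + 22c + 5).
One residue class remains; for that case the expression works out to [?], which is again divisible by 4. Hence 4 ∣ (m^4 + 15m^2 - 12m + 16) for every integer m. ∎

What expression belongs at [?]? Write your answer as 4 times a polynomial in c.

The residues treated are {2, 0, 1}, so the missing case is m ≡ 3 (mod 4); write m = 4c+3.
Then (4c+3)^4 + 15(4c+3)^2 - 12(4c+3) + 16 = 256c^4 + 768c^3 + 1104c^2 + 744c + 196 = 4(64c^4 + 192c^3 + 276c^2 + 186c + 49).

4(64c^4 + 192c^3 + 276c^2 + 186c + 49)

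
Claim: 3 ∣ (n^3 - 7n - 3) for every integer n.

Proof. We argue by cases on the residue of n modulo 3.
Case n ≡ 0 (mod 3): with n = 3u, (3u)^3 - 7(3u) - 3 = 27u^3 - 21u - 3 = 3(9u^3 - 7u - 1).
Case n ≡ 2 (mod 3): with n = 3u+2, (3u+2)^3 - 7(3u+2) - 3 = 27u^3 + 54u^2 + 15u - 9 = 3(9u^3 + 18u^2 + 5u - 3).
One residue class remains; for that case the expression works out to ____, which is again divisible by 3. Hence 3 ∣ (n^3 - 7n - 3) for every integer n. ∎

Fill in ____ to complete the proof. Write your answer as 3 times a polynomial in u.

Only n ≡ 1 (mod 3) is unaccounted for. Put n = 3u+1:
(3u+1)^3 - 7(3u+1) - 3 expands to 27u^3 + 27u^2 - 12u - 9,
and factoring out 3 leaves 3(9u^3 + 9u^2 - 4u - 3).

3(9u^3 + 9u^2 - 4u - 3)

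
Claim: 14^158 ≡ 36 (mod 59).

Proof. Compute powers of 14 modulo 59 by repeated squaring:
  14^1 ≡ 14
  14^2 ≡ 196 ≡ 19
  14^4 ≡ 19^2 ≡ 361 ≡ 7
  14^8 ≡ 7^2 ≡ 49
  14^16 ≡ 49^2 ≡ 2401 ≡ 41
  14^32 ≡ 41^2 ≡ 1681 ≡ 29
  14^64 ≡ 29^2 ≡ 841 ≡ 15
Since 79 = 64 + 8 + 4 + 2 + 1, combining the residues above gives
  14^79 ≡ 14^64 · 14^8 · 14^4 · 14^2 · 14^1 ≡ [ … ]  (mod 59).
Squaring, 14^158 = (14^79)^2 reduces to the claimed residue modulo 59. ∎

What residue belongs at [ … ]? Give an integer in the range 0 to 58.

6

Multiply the listed residues: 15 · 49 · 7 · 19 · 14 = 735 → 5145 → 97755 → 1368570.
Reducing modulo 59: 1368570 = 23196·59 + 6, so 14^79 ≡ 6.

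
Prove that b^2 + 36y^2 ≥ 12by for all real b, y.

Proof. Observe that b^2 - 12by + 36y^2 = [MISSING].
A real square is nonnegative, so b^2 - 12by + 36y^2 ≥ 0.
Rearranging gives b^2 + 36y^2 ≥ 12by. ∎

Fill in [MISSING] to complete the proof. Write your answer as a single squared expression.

(b - 6y)^2

b^2 - 12by + 36y^2 is a perfect-square trinomial: the outer terms are (b)^2 and (6y)^2, and the cross term is -2·b·6y.
So b^2 - 12by + 36y^2 = (b - 6y)^2 ≥ 0.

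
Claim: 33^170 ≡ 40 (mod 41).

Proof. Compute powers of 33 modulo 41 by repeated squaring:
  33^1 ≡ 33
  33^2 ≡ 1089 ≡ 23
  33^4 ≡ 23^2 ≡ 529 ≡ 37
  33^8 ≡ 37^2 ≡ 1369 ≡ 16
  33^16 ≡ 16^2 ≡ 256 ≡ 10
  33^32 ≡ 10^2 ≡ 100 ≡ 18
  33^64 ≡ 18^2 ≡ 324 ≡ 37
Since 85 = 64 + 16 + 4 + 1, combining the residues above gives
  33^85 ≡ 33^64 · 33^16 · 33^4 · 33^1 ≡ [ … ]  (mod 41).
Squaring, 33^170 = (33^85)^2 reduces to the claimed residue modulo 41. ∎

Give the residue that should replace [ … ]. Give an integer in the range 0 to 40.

32

33^64 · 33^16 · 33^4 · 33^1 ≡ 37 · 10 · 37 · 33 = 451770.
451770 mod 41 = 32, so 33^85 ≡ 32 (mod 41).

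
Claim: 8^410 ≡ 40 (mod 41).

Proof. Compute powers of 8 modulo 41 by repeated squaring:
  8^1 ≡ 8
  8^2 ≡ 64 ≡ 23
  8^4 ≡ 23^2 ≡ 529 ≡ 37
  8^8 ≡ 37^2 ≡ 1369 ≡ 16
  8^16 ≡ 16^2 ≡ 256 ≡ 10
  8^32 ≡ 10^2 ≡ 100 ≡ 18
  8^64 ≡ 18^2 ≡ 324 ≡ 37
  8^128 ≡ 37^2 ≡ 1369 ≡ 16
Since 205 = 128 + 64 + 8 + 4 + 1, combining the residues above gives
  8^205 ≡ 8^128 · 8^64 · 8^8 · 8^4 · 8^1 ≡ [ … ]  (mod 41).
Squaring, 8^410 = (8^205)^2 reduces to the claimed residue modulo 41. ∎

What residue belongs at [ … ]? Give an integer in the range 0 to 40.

Multiply the listed residues: 16 · 37 · 16 · 37 · 8 = 592 → 9472 → 350464 → 2803712.
Reducing modulo 41: 2803712 = 68383·41 + 9, so 8^205 ≡ 9.

9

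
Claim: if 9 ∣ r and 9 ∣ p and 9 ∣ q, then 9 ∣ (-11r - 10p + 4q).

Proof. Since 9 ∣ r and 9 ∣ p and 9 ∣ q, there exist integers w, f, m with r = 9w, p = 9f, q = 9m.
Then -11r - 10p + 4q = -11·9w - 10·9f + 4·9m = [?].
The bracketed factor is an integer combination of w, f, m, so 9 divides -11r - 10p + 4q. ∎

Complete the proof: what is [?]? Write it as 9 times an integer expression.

9(-10f + 4m - 11w)

Pull the common 9 out of every term: -11·9w - 10·9f + 4·9m = 9(-10f + 4m - 11w).
-10f + 4m - 11w is an integer, which exhibits the divisibility.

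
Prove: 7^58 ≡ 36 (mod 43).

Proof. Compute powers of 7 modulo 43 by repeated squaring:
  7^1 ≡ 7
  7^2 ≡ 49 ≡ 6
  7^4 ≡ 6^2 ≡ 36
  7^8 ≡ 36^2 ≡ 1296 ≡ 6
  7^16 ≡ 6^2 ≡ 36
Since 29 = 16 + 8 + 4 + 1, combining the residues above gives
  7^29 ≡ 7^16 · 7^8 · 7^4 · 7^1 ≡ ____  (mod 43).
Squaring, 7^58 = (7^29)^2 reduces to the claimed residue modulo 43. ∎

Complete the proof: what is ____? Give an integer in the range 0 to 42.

7^16 · 7^8 · 7^4 · 7^1 ≡ 36 · 6 · 36 · 7 = 54432.
54432 mod 43 = 37, so 7^29 ≡ 37 (mod 43).

37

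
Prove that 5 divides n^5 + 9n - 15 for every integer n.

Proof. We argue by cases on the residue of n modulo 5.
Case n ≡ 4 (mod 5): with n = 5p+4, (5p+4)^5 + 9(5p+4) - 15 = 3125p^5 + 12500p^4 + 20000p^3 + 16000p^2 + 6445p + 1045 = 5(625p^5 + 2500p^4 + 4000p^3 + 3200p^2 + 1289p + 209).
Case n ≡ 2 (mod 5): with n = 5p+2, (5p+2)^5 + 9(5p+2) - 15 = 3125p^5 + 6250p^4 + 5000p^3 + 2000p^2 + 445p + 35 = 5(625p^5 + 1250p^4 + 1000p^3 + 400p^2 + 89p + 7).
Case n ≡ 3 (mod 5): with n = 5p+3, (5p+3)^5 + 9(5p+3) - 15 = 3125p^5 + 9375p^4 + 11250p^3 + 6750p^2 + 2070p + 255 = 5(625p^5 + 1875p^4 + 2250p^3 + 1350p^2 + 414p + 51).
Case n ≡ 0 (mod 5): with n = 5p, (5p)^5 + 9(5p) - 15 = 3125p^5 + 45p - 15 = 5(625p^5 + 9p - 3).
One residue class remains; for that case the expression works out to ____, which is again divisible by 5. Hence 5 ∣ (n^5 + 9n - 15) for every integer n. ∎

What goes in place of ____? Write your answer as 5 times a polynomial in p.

5(625p^5 + 625p^4 + 250p^3 + 50p^2 + 14p - 1)

Only n ≡ 1 (mod 5) is unaccounted for. Put n = 5p+1:
(5p+1)^5 + 9(5p+1) - 15 expands to 3125p^5 + 3125p^4 + 1250p^3 + 250p^2 + 70p - 5,
and factoring out 5 leaves 5(625p^5 + 625p^4 + 250p^3 + 50p^2 + 14p - 1).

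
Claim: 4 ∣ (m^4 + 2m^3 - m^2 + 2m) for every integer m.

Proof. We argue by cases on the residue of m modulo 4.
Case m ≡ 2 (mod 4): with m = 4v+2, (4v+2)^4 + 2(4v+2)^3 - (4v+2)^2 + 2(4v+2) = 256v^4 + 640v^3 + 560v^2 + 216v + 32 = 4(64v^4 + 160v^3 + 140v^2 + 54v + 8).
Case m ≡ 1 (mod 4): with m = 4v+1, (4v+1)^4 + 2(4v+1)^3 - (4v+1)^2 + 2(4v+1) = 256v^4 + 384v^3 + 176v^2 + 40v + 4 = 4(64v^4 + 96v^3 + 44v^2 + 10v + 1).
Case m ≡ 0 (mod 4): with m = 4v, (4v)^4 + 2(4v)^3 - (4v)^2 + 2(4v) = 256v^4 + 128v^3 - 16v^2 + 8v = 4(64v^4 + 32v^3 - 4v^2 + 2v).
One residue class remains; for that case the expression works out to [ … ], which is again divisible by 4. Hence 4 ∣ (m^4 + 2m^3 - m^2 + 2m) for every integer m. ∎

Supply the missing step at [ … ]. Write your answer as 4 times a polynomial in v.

4(64v^4 + 224v^3 + 284v^2 + 158v + 33)

The residues treated are {2, 1, 0}, so the missing case is m ≡ 3 (mod 4); write m = 4v+3.
Then (4v+3)^4 + 2(4v+3)^3 - (4v+3)^2 + 2(4v+3) = 256v^4 + 896v^3 + 1136v^2 + 632v + 132 = 4(64v^4 + 224v^3 + 284v^2 + 158v + 33).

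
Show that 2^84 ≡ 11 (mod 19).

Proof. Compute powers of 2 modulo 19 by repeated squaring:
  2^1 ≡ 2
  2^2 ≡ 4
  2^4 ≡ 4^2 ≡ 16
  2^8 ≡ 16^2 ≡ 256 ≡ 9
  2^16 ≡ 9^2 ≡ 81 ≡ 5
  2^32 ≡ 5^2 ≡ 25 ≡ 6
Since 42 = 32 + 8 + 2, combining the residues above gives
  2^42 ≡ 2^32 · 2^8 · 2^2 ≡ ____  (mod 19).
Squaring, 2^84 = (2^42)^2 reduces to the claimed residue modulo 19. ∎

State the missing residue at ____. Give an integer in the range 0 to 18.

7

Multiply the listed residues: 6 · 9 · 4 = 54 → 216.
Reducing modulo 19: 216 = 11·19 + 7, so 2^42 ≡ 7.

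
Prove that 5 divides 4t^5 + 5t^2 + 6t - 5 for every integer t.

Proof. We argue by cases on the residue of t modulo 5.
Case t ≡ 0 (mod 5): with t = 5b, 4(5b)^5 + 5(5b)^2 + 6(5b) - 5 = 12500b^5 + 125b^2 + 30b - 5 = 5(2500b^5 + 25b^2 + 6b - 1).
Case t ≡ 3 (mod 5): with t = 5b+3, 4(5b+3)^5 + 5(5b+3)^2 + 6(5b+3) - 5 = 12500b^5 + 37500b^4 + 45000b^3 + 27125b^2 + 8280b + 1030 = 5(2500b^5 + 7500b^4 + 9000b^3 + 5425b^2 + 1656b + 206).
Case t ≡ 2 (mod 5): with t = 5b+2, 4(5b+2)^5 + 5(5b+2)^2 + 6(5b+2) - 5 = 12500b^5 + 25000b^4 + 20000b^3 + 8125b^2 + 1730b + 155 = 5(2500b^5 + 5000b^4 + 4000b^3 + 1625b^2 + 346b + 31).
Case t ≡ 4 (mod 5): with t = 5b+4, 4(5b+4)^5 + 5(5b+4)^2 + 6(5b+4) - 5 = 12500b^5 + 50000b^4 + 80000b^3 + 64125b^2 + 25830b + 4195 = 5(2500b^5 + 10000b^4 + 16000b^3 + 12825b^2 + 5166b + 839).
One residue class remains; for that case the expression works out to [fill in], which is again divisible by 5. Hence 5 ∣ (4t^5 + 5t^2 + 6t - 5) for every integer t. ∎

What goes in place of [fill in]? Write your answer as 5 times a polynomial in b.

Only t ≡ 1 (mod 5) is unaccounted for. Put t = 5b+1:
4(5b+1)^5 + 5(5b+1)^2 + 6(5b+1) - 5 expands to 12500b^5 + 12500b^4 + 5000b^3 + 1125b^2 + 180b + 10,
and factoring out 5 leaves 5(2500b^5 + 2500b^4 + 1000b^3 + 225b^2 + 36b + 2).

5(2500b^5 + 2500b^4 + 1000b^3 + 225b^2 + 36b + 2)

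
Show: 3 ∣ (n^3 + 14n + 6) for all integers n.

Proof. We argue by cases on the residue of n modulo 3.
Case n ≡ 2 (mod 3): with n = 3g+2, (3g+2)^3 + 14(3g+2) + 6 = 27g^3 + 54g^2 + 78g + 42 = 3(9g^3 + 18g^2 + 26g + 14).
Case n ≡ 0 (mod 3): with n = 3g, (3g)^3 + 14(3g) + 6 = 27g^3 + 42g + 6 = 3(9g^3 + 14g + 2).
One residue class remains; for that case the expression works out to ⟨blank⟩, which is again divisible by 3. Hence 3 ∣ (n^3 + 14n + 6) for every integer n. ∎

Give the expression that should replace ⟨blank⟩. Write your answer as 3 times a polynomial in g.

3(9g^3 + 9g^2 + 17g + 7)

The residues treated are {2, 0}, so the missing case is n ≡ 1 (mod 3); write n = 3g+1.
Then (3g+1)^3 + 14(3g+1) + 6 = 27g^3 + 27g^2 + 51g + 21 = 3(9g^3 + 9g^2 + 17g + 7).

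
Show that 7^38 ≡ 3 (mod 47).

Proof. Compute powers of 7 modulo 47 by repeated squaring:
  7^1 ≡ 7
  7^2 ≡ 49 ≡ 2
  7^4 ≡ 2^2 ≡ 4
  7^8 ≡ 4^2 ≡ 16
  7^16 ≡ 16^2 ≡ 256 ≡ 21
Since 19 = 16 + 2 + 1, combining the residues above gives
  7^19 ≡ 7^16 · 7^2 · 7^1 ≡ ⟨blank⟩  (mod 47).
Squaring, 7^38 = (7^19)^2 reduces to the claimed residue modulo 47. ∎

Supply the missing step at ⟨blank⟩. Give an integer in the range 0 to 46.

12

Multiply the listed residues: 21 · 2 · 7 = 42 → 294.
Reducing modulo 47: 294 = 6·47 + 12, so 7^19 ≡ 12.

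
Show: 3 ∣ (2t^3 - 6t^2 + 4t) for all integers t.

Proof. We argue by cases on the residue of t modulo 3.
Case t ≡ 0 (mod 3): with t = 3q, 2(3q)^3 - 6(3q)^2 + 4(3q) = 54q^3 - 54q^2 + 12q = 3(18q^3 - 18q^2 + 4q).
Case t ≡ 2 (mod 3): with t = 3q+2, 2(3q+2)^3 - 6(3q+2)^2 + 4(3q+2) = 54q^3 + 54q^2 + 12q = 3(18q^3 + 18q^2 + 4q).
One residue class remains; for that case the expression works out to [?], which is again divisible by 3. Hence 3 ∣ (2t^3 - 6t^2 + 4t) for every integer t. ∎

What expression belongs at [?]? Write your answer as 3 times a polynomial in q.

Only t ≡ 1 (mod 3) is unaccounted for. Put t = 3q+1:
2(3q+1)^3 - 6(3q+1)^2 + 4(3q+1) expands to 54q^3 - 6q,
and factoring out 3 leaves 3(18q^3 - 2q).

3(18q^3 - 2q)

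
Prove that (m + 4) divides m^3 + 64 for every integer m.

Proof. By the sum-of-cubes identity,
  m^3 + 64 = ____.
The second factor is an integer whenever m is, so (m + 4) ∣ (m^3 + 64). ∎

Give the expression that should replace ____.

(m + 4)(m^2 - 4m + 16)

a^3 + b^3 = (a + b)(a^2 - ab + b^2). With a = m, b = 4:
m^3 + 64 = (m + 4)(m^2 - 4m + 16).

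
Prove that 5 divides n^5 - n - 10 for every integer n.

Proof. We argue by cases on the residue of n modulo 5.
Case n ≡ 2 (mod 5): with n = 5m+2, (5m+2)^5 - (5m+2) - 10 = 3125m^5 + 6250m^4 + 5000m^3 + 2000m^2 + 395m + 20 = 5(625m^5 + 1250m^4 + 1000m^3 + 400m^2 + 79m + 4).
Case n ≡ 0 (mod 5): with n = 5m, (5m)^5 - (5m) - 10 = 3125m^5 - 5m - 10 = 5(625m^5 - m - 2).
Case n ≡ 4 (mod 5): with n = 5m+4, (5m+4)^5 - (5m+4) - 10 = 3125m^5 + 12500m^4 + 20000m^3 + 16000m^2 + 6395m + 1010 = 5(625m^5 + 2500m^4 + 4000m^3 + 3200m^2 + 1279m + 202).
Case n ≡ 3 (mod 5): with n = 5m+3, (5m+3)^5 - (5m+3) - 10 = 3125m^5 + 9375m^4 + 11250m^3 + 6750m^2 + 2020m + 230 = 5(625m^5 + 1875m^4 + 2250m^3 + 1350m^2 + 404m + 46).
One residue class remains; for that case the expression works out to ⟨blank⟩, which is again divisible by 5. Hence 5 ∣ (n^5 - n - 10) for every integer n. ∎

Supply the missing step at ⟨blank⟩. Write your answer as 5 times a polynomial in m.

5(625m^5 + 625m^4 + 250m^3 + 50m^2 + 4m - 2)

The residues treated are {2, 0, 4, 3}, so the missing case is n ≡ 1 (mod 5); write n = 5m+1.
Then (5m+1)^5 - (5m+1) - 10 = 3125m^5 + 3125m^4 + 1250m^3 + 250m^2 + 20m - 10 = 5(625m^5 + 625m^4 + 250m^3 + 50m^2 + 4m - 2).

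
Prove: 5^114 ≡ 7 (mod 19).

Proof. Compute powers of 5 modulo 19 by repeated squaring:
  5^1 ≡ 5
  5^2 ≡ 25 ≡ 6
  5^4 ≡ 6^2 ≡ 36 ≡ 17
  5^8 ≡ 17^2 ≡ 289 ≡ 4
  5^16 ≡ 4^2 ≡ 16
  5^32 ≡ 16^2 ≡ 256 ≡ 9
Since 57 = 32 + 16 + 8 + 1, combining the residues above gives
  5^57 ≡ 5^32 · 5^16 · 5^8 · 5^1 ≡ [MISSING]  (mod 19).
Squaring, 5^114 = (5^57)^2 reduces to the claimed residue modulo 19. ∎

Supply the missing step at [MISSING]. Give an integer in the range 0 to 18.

5^32 · 5^16 · 5^8 · 5^1 ≡ 9 · 16 · 4 · 5 = 2880.
2880 mod 19 = 11, so 5^57 ≡ 11 (mod 19).

11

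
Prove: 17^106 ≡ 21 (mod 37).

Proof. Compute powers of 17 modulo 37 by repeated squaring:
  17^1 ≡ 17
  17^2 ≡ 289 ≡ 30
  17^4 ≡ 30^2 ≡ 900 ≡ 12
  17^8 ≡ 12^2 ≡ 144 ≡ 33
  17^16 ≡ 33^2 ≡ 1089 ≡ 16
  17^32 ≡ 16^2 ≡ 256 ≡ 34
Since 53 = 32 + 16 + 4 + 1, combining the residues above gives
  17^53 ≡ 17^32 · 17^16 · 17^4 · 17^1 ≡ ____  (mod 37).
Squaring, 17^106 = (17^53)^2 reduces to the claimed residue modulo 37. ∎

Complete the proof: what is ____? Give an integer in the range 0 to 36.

Multiply the listed residues: 34 · 16 · 12 · 17 = 544 → 6528 → 110976.
Reducing modulo 37: 110976 = 2999·37 + 13, so 17^53 ≡ 13.

13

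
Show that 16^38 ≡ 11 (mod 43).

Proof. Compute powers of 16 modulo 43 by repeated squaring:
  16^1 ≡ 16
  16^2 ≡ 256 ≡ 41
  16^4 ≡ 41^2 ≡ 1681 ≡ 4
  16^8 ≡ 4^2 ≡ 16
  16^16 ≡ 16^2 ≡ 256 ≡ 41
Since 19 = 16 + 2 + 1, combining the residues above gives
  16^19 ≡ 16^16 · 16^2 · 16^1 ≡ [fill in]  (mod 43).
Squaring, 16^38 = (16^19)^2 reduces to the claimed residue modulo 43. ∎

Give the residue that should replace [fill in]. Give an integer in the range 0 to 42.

16^16 · 16^2 · 16^1 ≡ 41 · 41 · 16 = 26896.
26896 mod 43 = 21, so 16^19 ≡ 21 (mod 43).

21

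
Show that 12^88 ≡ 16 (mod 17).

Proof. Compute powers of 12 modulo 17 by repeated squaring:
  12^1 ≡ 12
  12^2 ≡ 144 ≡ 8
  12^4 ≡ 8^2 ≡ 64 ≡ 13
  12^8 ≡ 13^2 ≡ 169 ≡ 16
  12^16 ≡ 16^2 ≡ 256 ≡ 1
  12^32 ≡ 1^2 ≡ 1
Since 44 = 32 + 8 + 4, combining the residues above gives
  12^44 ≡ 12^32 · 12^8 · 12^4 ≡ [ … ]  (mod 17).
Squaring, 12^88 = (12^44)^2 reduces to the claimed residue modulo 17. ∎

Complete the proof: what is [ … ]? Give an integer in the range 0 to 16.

Multiply the listed residues: 1 · 16 · 13 = 16 → 208.
Reducing modulo 17: 208 = 12·17 + 4, so 12^44 ≡ 4.

4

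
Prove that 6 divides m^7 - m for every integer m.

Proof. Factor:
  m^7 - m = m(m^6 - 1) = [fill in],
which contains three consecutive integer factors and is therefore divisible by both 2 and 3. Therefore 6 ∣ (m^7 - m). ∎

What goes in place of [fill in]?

m^6 - 1 = (m^2 - 1)(m^4 + m^2 + 1), and m^2 - 1 = (m-1)(m+1).
So m(m^6 - 1) = (m - 1)m(m + 1)(m^4 + m^2 + 1).

(m - 1)m(m + 1)(m^4 + m^2 + 1)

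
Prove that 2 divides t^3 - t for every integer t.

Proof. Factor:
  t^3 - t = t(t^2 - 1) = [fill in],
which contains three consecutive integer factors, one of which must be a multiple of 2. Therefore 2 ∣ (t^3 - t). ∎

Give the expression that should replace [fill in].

t(t^2 - 1) = t(t - 1)(t + 1) = (t - 1)t(t + 1).
These three factors are consecutive integers, so their product is divisible by 2.

(t - 1)t(t + 1)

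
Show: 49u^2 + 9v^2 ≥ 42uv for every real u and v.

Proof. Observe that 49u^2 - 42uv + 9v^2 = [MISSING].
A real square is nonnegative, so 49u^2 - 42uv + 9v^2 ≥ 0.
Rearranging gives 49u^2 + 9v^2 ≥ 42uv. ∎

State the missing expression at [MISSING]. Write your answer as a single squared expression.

The leading and trailing coefficients are 7^2 and 3^2, and 42 = 2·7·3, so the trinomial is (7u - 3v)^2.
Hence 49u^2 - 42uv + 9v^2 ≥ 0.

(7u - 3v)^2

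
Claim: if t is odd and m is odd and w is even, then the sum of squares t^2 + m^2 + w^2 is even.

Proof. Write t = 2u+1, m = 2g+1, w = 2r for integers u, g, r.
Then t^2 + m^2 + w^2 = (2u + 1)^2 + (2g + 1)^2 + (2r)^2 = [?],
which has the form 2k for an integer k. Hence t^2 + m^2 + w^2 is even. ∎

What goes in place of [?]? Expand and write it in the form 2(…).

(2u + 1)^2 + (2g + 1)^2 + (2r)^2 = 4g^2 + 4g + 4r^2 + 4u^2 + 4u + 2
= 2(2g^2 + 2g + 2r^2 + 2u^2 + 2u + 1).
Since 2g^2 + 2g + 2r^2 + 2u^2 + 2u + 1 is an integer, the sum of squares is of the form 2k for an integer k.

2(2g^2 + 2g + 2r^2 + 2u^2 + 2u + 1)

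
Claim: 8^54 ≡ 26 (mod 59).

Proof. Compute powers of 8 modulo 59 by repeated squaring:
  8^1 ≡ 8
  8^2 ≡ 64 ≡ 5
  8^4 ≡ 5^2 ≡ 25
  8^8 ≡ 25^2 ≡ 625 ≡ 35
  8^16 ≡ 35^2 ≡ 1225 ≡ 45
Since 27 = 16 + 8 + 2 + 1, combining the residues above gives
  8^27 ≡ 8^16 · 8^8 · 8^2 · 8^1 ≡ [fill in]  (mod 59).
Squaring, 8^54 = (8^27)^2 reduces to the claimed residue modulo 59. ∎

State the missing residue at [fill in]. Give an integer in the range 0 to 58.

47

Multiply the listed residues: 45 · 35 · 5 · 8 = 1575 → 7875 → 63000.
Reducing modulo 59: 63000 = 1067·59 + 47, so 8^27 ≡ 47.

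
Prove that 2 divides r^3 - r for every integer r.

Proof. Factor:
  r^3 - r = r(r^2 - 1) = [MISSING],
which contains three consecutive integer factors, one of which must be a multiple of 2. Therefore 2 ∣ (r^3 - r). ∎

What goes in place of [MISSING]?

r(r^2 - 1) = r(r - 1)(r + 1) = (r - 1)r(r + 1).
These three factors are consecutive integers, so their product is divisible by 2.

(r - 1)r(r + 1)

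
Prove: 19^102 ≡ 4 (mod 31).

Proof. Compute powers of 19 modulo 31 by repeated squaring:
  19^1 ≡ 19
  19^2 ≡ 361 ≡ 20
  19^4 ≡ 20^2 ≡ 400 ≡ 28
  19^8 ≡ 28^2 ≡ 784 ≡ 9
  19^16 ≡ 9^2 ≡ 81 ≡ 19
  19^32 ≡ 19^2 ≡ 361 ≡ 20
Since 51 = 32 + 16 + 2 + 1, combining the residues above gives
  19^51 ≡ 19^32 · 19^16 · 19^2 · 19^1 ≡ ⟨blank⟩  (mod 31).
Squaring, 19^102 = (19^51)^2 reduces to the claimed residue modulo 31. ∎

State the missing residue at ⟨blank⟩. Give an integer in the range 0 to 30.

2

19^32 · 19^16 · 19^2 · 19^1 ≡ 20 · 19 · 20 · 19 = 144400.
144400 mod 31 = 2, so 19^51 ≡ 2 (mod 31).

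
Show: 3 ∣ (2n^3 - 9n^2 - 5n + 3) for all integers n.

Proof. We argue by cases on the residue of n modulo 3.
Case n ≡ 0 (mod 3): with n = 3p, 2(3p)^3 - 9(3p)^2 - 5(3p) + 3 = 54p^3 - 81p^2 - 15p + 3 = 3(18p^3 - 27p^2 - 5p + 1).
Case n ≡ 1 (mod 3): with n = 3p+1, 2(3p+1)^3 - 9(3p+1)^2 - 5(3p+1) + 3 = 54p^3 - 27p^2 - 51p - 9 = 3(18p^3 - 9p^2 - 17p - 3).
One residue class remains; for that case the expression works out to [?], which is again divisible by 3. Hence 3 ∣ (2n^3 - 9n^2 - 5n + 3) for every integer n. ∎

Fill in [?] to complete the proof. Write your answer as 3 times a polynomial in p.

3(18p^3 + 9p^2 - 17p - 9)

The residues treated are {0, 1}, so the missing case is n ≡ 2 (mod 3); write n = 3p+2.
Then 2(3p+2)^3 - 9(3p+2)^2 - 5(3p+2) + 3 = 54p^3 + 27p^2 - 51p - 27 = 3(18p^3 + 9p^2 - 17p - 9).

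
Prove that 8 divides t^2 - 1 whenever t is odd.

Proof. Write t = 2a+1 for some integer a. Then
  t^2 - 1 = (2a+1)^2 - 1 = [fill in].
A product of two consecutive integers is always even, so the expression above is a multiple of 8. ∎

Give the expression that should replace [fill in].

(2a+1)^2 - 1 = 4a^2 + 4a + 1 - 1 = 4a^2 + 4a = 4a(a+1).
Since a and a+1 are consecutive, a(a+1) is even, and 4·(even) is a multiple of 8.

4a(a + 1)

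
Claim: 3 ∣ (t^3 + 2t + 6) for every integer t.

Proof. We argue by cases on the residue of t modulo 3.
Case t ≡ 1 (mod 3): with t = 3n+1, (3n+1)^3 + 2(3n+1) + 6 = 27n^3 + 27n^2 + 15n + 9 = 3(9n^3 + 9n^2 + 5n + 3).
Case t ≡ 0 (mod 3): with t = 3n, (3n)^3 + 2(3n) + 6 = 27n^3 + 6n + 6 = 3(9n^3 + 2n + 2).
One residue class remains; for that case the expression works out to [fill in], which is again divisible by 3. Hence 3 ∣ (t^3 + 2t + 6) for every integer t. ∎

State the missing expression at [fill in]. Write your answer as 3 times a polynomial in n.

3(9n^3 + 18n^2 + 14n + 6)

The residues treated are {1, 0}, so the missing case is t ≡ 2 (mod 3); write t = 3n+2.
Then (3n+2)^3 + 2(3n+2) + 6 = 27n^3 + 54n^2 + 42n + 18 = 3(9n^3 + 18n^2 + 14n + 6).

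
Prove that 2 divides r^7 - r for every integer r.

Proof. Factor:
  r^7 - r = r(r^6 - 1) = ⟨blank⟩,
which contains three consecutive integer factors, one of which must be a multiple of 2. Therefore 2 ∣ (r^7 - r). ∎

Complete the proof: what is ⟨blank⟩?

(r - 1)r(r + 1)(r^4 + r^2 + 1)

r^6 - 1 = (r^2 - 1)(r^4 + r^2 + 1), and r^2 - 1 = (r-1)(r+1).
So r(r^6 - 1) = (r - 1)r(r + 1)(r^4 + r^2 + 1).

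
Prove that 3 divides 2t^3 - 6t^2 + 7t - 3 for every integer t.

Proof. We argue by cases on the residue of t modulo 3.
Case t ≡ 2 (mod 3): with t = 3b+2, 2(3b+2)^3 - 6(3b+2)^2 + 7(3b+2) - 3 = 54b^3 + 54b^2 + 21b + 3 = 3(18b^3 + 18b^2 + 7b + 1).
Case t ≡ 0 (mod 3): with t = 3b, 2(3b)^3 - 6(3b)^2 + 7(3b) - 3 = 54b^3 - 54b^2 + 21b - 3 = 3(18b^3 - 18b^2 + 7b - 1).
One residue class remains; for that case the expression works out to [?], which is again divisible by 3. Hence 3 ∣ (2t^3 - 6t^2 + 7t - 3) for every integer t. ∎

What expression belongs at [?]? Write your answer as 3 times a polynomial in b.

The residues treated are {2, 0}, so the missing case is t ≡ 1 (mod 3); write t = 3b+1.
Then 2(3b+1)^3 - 6(3b+1)^2 + 7(3b+1) - 3 = 54b^3 + 3b = 3(18b^3 + b).

3(18b^3 + b)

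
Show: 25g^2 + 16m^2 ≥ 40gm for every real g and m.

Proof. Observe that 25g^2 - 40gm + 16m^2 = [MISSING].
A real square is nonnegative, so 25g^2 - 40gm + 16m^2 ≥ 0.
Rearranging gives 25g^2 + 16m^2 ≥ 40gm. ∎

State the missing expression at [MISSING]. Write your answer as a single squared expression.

The leading and trailing coefficients are 5^2 and 4^2, and 40 = 2·5·4, so the trinomial is (5g - 4m)^2.
Hence 25g^2 - 40gm + 16m^2 ≥ 0.

(5g - 4m)^2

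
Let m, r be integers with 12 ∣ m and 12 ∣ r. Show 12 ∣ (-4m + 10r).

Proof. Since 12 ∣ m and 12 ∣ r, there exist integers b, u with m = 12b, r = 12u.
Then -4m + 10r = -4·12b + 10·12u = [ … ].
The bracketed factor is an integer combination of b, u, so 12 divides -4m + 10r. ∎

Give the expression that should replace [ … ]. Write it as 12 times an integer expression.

Each term has a factor of 12: -4·12b + 10·12u = 12·(-4b + 10u).
Since -4b + 10u is an integer, 12 ∣ (-4m + 10r).

12(-4b + 10u)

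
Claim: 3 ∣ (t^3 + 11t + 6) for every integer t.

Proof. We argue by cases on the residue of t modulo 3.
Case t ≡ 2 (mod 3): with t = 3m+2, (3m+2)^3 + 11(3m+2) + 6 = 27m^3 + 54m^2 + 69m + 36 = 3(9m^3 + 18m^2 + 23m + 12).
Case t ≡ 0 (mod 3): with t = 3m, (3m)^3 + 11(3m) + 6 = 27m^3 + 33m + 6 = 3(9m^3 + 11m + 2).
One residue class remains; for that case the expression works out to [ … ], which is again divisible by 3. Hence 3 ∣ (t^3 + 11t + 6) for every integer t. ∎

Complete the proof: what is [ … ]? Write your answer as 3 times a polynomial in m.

3(9m^3 + 9m^2 + 14m + 6)

Only t ≡ 1 (mod 3) is unaccounted for. Put t = 3m+1:
(3m+1)^3 + 11(3m+1) + 6 expands to 27m^3 + 27m^2 + 42m + 18,
and factoring out 3 leaves 3(9m^3 + 9m^2 + 14m + 6).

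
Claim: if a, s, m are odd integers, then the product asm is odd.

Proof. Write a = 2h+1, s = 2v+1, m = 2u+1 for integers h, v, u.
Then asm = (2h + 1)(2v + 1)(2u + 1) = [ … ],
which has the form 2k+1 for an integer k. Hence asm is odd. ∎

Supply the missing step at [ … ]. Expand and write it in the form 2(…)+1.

2(4huv + 2hu + 2hv + h + 2uv + u + v) + 1

Expanding: (2h + 1)(2v + 1)(2u + 1) = 8huv + 4hu + 4hv + 2h + 4uv + 2u + 2v + 1.
Every term except the constant is even, so this is 2(4huv + 2hu + 2hv + h + 2uv + u + v) + 1,
and 4huv + 2hu + 2hv + h + 2uv + u + v ∈ ℤ gives the required form.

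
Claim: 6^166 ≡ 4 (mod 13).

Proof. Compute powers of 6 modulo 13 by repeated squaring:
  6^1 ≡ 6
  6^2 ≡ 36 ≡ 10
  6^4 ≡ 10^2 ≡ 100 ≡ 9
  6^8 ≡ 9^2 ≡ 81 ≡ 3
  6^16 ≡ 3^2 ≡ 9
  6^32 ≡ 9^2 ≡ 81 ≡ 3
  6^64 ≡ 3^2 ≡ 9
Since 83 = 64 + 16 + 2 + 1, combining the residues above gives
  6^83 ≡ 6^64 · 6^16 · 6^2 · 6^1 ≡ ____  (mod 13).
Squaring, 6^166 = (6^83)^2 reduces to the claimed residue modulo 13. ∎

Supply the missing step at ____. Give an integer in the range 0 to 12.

11

6^64 · 6^16 · 6^2 · 6^1 ≡ 9 · 9 · 10 · 6 = 4860.
4860 mod 13 = 11, so 6^83 ≡ 11 (mod 13).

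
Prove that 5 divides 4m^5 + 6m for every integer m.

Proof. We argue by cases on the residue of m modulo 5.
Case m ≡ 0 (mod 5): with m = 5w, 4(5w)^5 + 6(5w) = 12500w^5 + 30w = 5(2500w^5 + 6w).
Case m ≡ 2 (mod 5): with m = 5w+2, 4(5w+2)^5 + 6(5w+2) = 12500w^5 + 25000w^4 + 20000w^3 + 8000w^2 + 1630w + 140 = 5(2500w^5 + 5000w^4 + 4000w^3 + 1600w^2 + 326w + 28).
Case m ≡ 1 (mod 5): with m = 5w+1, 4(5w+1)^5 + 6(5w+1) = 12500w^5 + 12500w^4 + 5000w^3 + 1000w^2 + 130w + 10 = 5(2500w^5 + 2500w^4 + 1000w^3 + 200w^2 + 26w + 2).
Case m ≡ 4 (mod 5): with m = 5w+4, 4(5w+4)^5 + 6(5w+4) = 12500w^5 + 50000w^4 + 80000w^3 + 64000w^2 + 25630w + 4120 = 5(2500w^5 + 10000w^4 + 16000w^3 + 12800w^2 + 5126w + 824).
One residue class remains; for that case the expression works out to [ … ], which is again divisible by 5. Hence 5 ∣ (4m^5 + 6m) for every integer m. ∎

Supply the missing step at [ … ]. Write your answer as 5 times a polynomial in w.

5(2500w^5 + 7500w^4 + 9000w^3 + 5400w^2 + 1626w + 198)

The residues treated are {0, 2, 1, 4}, so the missing case is m ≡ 3 (mod 5); write m = 5w+3.
Then 4(5w+3)^5 + 6(5w+3) = 12500w^5 + 37500w^4 + 45000w^3 + 27000w^2 + 8130w + 990 = 5(2500w^5 + 7500w^4 + 9000w^3 + 5400w^2 + 1626w + 198).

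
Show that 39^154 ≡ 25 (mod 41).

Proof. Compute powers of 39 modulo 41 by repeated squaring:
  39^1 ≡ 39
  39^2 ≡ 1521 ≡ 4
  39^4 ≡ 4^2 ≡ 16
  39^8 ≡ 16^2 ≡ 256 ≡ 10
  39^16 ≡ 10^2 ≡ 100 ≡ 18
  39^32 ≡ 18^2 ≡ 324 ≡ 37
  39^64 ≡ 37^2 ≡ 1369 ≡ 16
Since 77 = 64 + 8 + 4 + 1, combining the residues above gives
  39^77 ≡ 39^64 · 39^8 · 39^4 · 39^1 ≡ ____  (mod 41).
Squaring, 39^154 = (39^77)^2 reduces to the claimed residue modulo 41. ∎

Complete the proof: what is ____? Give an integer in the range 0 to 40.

39^64 · 39^8 · 39^4 · 39^1 ≡ 16 · 10 · 16 · 39 = 99840.
99840 mod 41 = 5, so 39^77 ≡ 5 (mod 41).

5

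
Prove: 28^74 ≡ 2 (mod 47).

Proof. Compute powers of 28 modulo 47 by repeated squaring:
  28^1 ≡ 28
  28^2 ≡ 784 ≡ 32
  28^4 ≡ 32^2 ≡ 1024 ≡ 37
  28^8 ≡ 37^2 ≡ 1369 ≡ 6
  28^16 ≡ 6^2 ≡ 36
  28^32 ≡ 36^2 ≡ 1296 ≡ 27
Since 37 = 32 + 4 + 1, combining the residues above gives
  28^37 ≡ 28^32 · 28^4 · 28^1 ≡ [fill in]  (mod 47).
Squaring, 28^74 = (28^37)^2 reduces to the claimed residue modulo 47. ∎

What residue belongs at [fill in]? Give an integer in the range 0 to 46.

28^32 · 28^4 · 28^1 ≡ 27 · 37 · 28 = 27972.
27972 mod 47 = 7, so 28^37 ≡ 7 (mod 47).

7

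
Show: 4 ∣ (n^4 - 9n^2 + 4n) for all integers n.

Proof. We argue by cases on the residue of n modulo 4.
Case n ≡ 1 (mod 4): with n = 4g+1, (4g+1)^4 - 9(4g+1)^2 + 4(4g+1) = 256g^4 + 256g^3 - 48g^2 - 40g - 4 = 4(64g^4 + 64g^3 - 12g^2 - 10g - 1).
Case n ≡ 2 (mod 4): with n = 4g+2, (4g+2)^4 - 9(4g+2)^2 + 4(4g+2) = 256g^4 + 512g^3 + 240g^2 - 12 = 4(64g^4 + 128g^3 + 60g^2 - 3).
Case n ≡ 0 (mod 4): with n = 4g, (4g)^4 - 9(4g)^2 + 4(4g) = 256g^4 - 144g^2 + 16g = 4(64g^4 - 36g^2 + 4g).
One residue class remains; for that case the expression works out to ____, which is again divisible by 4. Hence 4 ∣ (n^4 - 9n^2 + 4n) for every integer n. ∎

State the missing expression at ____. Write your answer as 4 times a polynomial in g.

4(64g^4 + 192g^3 + 180g^2 + 58g + 3)

The residues treated are {1, 2, 0}, so the missing case is n ≡ 3 (mod 4); write n = 4g+3.
Then (4g+3)^4 - 9(4g+3)^2 + 4(4g+3) = 256g^4 + 768g^3 + 720g^2 + 232g + 12 = 4(64g^4 + 192g^3 + 180g^2 + 58g + 3).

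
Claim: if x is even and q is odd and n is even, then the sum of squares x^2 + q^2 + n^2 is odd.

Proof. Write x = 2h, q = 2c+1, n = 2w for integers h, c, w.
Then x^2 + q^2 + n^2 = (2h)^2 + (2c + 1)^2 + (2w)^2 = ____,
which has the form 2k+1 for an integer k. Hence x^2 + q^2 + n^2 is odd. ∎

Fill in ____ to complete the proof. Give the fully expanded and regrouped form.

(2h)^2 + (2c + 1)^2 + (2w)^2 = 4c^2 + 4c + 4h^2 + 4w^2 + 1
= 2(2c^2 + 2c + 2h^2 + 2w^2) + 1.
Since 2c^2 + 2c + 2h^2 + 2w^2 is an integer, the sum of squares is of the form 2k+1 for an integer k.

2(2c^2 + 2c + 2h^2 + 2w^2) + 1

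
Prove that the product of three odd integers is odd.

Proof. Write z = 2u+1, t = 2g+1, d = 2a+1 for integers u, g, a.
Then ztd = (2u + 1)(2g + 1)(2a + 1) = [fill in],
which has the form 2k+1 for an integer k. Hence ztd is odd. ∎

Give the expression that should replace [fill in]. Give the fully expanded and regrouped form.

Expanding: (2u + 1)(2g + 1)(2a + 1) = 8agu + 4ag + 4au + 2a + 4gu + 2g + 2u + 1.
Every term except the constant is even, so this is 2(4agu + 2ag + 2au + a + 2gu + g + u) + 1,
and 4agu + 2ag + 2au + a + 2gu + g + u ∈ ℤ gives the required form.

2(4agu + 2ag + 2au + a + 2gu + g + u) + 1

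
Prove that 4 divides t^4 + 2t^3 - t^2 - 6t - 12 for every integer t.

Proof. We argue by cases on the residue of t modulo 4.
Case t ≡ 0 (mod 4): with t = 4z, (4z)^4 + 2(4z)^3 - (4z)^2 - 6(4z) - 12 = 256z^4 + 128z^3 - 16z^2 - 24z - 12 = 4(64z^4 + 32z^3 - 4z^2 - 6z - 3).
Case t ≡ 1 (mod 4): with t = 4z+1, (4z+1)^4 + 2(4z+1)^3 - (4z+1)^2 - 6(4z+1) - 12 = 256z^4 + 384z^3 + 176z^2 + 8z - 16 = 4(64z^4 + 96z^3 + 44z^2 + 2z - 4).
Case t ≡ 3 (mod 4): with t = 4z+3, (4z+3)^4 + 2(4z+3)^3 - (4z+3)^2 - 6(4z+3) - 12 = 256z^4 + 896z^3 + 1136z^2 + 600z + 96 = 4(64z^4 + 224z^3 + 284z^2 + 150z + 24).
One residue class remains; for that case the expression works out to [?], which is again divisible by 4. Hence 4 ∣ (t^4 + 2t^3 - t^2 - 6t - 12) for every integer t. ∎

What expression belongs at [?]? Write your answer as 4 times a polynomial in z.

4(64z^4 + 160z^3 + 140z^2 + 46z + 1)

Only t ≡ 2 (mod 4) is unaccounted for. Put t = 4z+2:
(4z+2)^4 + 2(4z+2)^3 - (4z+2)^2 - 6(4z+2) - 12 expands to 256z^4 + 640z^3 + 560z^2 + 184z + 4,
and factoring out 4 leaves 4(64z^4 + 160z^3 + 140z^2 + 46z + 1).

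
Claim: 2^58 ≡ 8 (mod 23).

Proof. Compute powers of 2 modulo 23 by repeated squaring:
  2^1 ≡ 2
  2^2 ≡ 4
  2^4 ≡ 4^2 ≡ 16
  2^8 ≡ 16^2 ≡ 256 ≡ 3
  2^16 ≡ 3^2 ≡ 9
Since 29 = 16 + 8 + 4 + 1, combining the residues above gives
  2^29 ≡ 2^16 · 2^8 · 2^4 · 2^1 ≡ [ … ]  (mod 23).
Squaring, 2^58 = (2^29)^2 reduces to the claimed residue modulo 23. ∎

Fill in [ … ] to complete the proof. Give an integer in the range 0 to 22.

13

2^16 · 2^8 · 2^4 · 2^1 ≡ 9 · 3 · 16 · 2 = 864.
864 mod 23 = 13, so 2^29 ≡ 13 (mod 23).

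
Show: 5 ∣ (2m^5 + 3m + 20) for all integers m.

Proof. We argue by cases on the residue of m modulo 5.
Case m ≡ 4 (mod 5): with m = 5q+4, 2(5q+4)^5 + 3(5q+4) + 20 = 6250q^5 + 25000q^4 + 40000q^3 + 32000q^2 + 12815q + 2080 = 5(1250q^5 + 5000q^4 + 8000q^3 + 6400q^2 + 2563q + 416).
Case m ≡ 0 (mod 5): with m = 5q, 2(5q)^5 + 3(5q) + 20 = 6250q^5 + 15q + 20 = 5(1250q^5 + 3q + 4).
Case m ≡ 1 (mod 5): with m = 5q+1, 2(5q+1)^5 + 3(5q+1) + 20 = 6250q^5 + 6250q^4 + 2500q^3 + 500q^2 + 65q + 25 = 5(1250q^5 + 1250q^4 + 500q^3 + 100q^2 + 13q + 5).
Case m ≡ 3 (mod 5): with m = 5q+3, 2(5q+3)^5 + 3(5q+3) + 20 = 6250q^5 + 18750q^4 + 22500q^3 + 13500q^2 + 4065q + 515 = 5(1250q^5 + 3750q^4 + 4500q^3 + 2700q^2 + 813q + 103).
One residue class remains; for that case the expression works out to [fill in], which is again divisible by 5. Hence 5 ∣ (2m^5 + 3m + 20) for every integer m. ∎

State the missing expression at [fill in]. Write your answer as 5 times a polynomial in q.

Only m ≡ 2 (mod 5) is unaccounted for. Put m = 5q+2:
2(5q+2)^5 + 3(5q+2) + 20 expands to 6250q^5 + 12500q^4 + 10000q^3 + 4000q^2 + 815q + 90,
and factoring out 5 leaves 5(1250q^5 + 2500q^4 + 2000q^3 + 800q^2 + 163q + 18).

5(1250q^5 + 2500q^4 + 2000q^3 + 800q^2 + 163q + 18)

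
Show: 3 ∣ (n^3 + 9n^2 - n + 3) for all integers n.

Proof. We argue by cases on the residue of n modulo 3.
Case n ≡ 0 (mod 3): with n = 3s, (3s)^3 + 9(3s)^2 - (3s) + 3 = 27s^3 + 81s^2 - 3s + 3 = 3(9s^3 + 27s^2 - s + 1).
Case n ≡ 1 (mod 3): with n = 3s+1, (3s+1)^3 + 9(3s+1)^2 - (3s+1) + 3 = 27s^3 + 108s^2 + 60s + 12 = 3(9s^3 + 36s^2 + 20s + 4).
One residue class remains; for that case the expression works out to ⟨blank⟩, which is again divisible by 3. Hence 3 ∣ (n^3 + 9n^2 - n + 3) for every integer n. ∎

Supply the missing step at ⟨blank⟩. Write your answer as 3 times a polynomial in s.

3(9s^3 + 45s^2 + 47s + 15)

Only n ≡ 2 (mod 3) is unaccounted for. Put n = 3s+2:
(3s+2)^3 + 9(3s+2)^2 - (3s+2) + 3 expands to 27s^3 + 135s^2 + 141s + 45,
and factoring out 3 leaves 3(9s^3 + 45s^2 + 47s + 15).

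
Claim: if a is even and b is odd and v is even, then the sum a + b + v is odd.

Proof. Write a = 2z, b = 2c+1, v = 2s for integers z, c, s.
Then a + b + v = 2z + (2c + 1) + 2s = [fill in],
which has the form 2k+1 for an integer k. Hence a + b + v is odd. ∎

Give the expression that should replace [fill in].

2(c + s + z) + 1

2z + (2c + 1) + 2s = 2c + 2s + 2z + 1
= 2(c + s + z) + 1.
Since c + s + z is an integer, the sum is of the form 2k+1 for an integer k.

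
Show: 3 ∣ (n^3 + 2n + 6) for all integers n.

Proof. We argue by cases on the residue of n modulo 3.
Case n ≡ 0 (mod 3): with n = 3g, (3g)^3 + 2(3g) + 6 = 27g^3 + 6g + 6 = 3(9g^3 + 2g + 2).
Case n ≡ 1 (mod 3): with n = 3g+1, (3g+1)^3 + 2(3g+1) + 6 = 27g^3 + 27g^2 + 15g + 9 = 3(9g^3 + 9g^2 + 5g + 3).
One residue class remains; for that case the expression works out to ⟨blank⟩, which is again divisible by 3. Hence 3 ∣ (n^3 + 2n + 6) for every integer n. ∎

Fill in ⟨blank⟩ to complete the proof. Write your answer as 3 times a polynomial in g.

The residues treated are {0, 1}, so the missing case is n ≡ 2 (mod 3); write n = 3g+2.
Then (3g+2)^3 + 2(3g+2) + 6 = 27g^3 + 54g^2 + 42g + 18 = 3(9g^3 + 18g^2 + 14g + 6).

3(9g^3 + 18g^2 + 14g + 6)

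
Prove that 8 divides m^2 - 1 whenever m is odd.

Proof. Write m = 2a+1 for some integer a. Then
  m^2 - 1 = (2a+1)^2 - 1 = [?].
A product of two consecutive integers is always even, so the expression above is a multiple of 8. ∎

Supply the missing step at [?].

(2a+1)^2 - 1 = 4a^2 + 4a + 1 - 1 = 4a^2 + 4a = 4a(a+1).
Since a and a+1 are consecutive, a(a+1) is even, and 4·(even) is a multiple of 8.

4a(a + 1)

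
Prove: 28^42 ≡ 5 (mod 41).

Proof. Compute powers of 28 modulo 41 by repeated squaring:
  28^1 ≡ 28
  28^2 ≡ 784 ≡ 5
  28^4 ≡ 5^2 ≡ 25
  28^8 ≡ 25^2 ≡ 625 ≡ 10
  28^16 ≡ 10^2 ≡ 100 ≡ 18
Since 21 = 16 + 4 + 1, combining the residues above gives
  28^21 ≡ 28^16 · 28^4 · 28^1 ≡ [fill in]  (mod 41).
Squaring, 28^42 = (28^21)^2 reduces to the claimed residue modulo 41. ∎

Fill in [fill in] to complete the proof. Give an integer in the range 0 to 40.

13

Multiply the listed residues: 18 · 25 · 28 = 450 → 12600.
Reducing modulo 41: 12600 = 307·41 + 13, so 28^21 ≡ 13.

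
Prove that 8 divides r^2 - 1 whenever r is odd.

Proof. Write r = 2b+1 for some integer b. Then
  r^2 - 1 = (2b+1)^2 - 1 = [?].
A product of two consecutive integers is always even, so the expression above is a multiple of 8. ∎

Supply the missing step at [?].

4b(b + 1)

(2b+1)^2 - 1 = 4b^2 + 4b + 1 - 1 = 4b^2 + 4b = 4b(b+1).
Since b and b+1 are consecutive, b(b+1) is even, and 4·(even) is a multiple of 8.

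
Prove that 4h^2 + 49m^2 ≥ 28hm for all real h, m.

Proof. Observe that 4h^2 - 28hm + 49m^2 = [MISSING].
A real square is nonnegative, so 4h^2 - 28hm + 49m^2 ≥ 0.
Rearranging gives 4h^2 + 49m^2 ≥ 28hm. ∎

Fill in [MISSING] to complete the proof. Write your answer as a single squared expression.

(2h - 7m)^2

4h^2 - 28hm + 49m^2 is a perfect-square trinomial: the outer terms are (2h)^2 and (7m)^2, and the cross term is -2·2h·7m.
So 4h^2 - 28hm + 49m^2 = (2h - 7m)^2 ≥ 0.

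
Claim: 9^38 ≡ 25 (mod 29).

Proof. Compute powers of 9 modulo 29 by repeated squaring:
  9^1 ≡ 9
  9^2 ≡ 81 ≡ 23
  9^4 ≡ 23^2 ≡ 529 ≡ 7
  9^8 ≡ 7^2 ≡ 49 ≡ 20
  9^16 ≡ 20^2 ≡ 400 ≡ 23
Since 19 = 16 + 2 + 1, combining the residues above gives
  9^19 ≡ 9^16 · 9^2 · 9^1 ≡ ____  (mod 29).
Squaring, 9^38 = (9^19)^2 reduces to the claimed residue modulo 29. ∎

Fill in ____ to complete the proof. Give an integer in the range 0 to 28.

5

Multiply the listed residues: 23 · 23 · 9 = 529 → 4761.
Reducing modulo 29: 4761 = 164·29 + 5, so 9^19 ≡ 5.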